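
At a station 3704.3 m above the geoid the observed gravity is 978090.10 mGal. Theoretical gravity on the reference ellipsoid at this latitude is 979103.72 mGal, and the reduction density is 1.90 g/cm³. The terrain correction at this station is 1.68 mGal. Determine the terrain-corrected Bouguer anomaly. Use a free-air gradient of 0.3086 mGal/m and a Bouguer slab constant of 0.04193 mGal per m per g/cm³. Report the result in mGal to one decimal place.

Free-air correction = 0.3086 × 3704.3 = 1143.15 mGal
Free-air anomaly = 978090.10 − 979103.72 + (1143.15) = 129.53 mGal
Bouguer slab correction = 0.04193 × 1.90 × 3704.3 = 295.11 mGal
Simple Bouguer anomaly = 129.53 − (295.11) = -165.58 mGal
Complete Bouguer anomaly = -165.58 + 1.68 = -163.90 mGal

-163.9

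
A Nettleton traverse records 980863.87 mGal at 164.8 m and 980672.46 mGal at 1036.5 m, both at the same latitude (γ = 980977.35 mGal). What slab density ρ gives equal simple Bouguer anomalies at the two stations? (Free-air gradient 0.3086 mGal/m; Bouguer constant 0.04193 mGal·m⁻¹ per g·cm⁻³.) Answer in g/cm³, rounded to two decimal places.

2.12

Δg_obs = 980672.46 − 980863.87 = -191.41 mGal over Δh = 1036.5 − 164.8 = 871.7 m
Equal Bouguer anomalies ⇒ Δg_obs + (0.3086 − 0.04193ρ)·Δh = 0
0.3086 − 0.04193ρ = −Δg_obs/Δh = 0.21958
ρ = (0.3086 − 0.21958) / 0.04193 = 2.12 g/cm³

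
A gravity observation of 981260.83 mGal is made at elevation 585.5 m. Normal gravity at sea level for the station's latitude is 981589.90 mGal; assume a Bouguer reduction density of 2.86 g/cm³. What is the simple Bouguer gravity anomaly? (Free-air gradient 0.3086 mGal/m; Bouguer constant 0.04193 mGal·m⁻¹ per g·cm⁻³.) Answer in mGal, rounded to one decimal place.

-218.6

Free-air correction = 0.3086 × 585.5 = 180.69 mGal
Free-air anomaly = 981260.83 − 981589.90 + (180.69) = -148.38 mGal
Bouguer slab correction = 0.04193 × 2.86 × 585.5 = 70.21 mGal
Simple Bouguer anomaly = -148.38 − (70.21) = -218.59 mGal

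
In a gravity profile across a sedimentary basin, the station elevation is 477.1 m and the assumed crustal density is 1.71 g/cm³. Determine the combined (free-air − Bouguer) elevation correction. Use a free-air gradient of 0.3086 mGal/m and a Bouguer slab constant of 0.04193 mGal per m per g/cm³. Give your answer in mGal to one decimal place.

Combined gradient = 0.3086 − 0.04193 × 1.71 = 0.2368997 mGal/m
Combined elevation correction = 0.2368997 × 477.1 = 113.0 mGal

113.0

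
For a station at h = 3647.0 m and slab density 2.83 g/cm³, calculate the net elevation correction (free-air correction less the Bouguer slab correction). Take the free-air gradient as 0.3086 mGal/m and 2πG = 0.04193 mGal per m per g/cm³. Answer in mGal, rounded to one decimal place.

692.7

Combined gradient = 0.3086 − 0.04193 × 2.83 = 0.1899381 mGal/m
Combined elevation correction = 0.1899381 × 3647.0 = 692.7 mGal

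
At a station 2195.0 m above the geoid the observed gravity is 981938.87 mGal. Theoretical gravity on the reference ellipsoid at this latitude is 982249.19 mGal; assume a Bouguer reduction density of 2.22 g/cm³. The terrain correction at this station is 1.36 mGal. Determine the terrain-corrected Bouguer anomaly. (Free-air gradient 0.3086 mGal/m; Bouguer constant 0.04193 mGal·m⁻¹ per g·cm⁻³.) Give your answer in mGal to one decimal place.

164.1

Free-air correction = 0.3086 × 2195.0 = 677.38 mGal
Free-air anomaly = 981938.87 − 982249.19 + (677.38) = 367.06 mGal
Bouguer slab correction = 0.04193 × 2.22 × 2195.0 = 204.32 mGal
Simple Bouguer anomaly = 367.06 − (204.32) = 162.74 mGal
Complete Bouguer anomaly = 162.74 + 1.36 = 164.10 mGal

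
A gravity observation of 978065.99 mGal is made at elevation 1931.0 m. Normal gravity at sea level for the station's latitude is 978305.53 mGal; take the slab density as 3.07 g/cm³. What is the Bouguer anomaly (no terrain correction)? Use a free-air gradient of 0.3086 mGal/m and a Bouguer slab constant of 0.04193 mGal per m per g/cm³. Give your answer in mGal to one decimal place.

Free-air correction = 0.3086 × 1931.0 = 595.91 mGal
Free-air anomaly = 978065.99 − 978305.53 + (595.91) = 356.37 mGal
Bouguer slab correction = 0.04193 × 3.07 × 1931.0 = 248.57 mGal
Simple Bouguer anomaly = 356.37 − (248.57) = 107.80 mGal

107.8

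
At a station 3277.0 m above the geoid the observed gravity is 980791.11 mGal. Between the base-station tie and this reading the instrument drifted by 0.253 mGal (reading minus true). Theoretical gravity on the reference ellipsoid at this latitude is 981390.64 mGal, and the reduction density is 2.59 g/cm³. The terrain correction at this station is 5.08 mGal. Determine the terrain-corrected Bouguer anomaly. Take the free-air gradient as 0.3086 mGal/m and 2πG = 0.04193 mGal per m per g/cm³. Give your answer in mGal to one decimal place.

Drift-corrected reading = 980791.11 − (0.253) = 980790.857 mGal
Free-air correction = 0.3086 × 3277.0 = 1011.28 mGal
Free-air anomaly = 980790.857 − 981390.64 + (1011.28) = 411.497 mGal
Bouguer slab correction = 0.04193 × 2.59 × 3277.0 = 355.88 mGal
Simple Bouguer anomaly = 411.497 − (355.88) = 55.617 mGal
Complete Bouguer anomaly = 55.617 + 5.08 = 60.697 mGal

60.7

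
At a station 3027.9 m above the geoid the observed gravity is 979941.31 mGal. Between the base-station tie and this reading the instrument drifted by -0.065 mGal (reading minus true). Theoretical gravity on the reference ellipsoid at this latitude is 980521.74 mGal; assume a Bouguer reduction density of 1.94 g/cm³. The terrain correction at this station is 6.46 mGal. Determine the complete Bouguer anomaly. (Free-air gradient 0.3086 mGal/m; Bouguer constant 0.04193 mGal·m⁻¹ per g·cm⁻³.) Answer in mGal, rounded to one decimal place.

Drift-corrected reading = 979941.31 − (-0.065) = 979941.375 mGal
Free-air correction = 0.3086 × 3027.9 = 934.41 mGal
Free-air anomaly = 979941.375 − 980521.74 + (934.41) = 354.045 mGal
Bouguer slab correction = 0.04193 × 1.94 × 3027.9 = 246.30 mGal
Simple Bouguer anomaly = 354.045 − (246.30) = 107.745 mGal
Complete Bouguer anomaly = 107.745 + 6.46 = 114.205 mGal

114.2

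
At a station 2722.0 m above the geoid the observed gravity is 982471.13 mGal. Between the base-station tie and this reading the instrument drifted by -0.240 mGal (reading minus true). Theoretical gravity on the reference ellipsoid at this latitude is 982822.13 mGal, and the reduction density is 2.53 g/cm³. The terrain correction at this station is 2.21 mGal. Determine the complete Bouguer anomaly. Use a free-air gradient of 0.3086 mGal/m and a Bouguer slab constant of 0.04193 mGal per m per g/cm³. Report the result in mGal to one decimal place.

202.7

Drift-corrected reading = 982471.13 − (-0.240) = 982471.370 mGal
Free-air correction = 0.3086 × 2722.0 = 840.01 mGal
Free-air anomaly = 982471.370 − 982822.13 + (840.01) = 489.250 mGal
Bouguer slab correction = 0.04193 × 2.53 × 2722.0 = 288.76 mGal
Simple Bouguer anomaly = 489.250 − (288.76) = 200.490 mGal
Complete Bouguer anomaly = 200.490 + 2.21 = 202.700 mGal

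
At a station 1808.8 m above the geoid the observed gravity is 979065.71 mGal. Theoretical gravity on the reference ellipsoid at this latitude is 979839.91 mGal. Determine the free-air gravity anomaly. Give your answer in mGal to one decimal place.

-216.0

Free-air correction = 0.3086 × 1808.8 = 558.20 mGal
Free-air anomaly = 979065.71 − 979839.91 + (558.20) = -216.00 mGal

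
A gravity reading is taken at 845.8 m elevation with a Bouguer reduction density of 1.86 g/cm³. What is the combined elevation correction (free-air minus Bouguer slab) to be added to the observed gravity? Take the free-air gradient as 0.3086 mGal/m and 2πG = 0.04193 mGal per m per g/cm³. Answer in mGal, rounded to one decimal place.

Combined gradient = 0.3086 − 0.04193 × 1.86 = 0.2306102 mGal/m
Combined elevation correction = 0.2306102 × 845.8 = 195.1 mGal

195.1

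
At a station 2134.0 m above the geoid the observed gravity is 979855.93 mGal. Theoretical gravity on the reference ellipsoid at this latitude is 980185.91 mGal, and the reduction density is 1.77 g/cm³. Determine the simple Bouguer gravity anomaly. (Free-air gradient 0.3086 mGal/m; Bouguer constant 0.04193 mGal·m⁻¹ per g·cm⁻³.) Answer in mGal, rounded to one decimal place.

Free-air correction = 0.3086 × 2134.0 = 658.55 mGal
Free-air anomaly = 979855.93 − 980185.91 + (658.55) = 328.57 mGal
Bouguer slab correction = 0.04193 × 1.77 × 2134.0 = 158.38 mGal
Simple Bouguer anomaly = 328.57 − (158.38) = 170.19 mGal

170.2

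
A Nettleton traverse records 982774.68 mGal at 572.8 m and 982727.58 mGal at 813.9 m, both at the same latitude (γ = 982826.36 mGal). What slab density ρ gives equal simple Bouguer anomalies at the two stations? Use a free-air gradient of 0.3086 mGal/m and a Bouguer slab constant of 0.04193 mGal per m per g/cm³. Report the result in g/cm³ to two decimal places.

2.70

Δg_obs = 982727.58 − 982774.68 = -47.10 mGal over Δh = 813.9 − 572.8 = 241.1 m
Equal Bouguer anomalies ⇒ Δg_obs + (0.3086 − 0.04193ρ)·Δh = 0
0.3086 − 0.04193ρ = −Δg_obs/Δh = 0.19535
ρ = (0.3086 − 0.19535) / 0.04193 = 2.70 g/cm³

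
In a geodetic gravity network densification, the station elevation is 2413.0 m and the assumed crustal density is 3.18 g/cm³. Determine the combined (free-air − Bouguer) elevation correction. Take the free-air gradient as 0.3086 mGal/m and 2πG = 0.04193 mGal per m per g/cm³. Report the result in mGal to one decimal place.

422.9

Combined gradient = 0.3086 − 0.04193 × 3.18 = 0.1752626 mGal/m
Combined elevation correction = 0.1752626 × 2413.0 = 422.9 mGal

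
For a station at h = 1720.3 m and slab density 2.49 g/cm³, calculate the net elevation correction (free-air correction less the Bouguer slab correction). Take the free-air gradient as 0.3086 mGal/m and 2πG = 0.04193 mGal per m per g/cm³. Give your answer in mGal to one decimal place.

Combined gradient = 0.3086 − 0.04193 × 2.49 = 0.2041943 mGal/m
Combined elevation correction = 0.2041943 × 1720.3 = 351.3 mGal

351.3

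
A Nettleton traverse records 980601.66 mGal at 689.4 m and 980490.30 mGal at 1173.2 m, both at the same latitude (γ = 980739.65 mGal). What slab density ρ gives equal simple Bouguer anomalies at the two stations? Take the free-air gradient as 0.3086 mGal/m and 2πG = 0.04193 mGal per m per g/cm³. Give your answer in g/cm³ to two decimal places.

1.87

Δg_obs = 980490.30 − 980601.66 = -111.36 mGal over Δh = 1173.2 − 689.4 = 483.8 m
Equal Bouguer anomalies ⇒ Δg_obs + (0.3086 − 0.04193ρ)·Δh = 0
0.3086 − 0.04193ρ = −Δg_obs/Δh = 0.23018
ρ = (0.3086 − 0.23018) / 0.04193 = 1.87 g/cm³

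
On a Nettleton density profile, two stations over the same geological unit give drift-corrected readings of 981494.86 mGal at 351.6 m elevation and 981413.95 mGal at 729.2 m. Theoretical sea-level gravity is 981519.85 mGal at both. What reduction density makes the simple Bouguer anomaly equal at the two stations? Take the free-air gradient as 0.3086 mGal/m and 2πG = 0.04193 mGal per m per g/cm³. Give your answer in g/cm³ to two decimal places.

Δg_obs = 981413.95 − 981494.86 = -80.91 mGal over Δh = 729.2 − 351.6 = 377.6 m
Equal Bouguer anomalies ⇒ Δg_obs + (0.3086 − 0.04193ρ)·Δh = 0
0.3086 − 0.04193ρ = −Δg_obs/Δh = 0.21427
ρ = (0.3086 − 0.21427) / 0.04193 = 2.25 g/cm³

2.25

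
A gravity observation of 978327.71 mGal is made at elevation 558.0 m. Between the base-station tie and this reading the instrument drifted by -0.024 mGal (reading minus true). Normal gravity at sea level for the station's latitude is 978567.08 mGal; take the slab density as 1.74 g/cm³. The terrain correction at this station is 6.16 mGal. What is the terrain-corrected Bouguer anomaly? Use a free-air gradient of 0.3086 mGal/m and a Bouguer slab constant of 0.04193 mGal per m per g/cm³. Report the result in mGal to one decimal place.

Drift-corrected reading = 978327.71 − (-0.024) = 978327.734 mGal
Free-air correction = 0.3086 × 558.0 = 172.20 mGal
Free-air anomaly = 978327.734 − 978567.08 + (172.20) = -67.146 mGal
Bouguer slab correction = 0.04193 × 1.74 × 558.0 = 40.71 mGal
Simple Bouguer anomaly = -67.146 − (40.71) = -107.856 mGal
Complete Bouguer anomaly = -107.856 + 6.16 = -101.696 mGal

-101.7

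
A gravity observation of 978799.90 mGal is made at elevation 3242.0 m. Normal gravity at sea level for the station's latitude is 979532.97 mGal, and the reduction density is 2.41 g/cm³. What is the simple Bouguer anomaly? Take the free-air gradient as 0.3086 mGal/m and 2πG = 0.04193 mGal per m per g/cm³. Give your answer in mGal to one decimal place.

Free-air correction = 0.3086 × 3242.0 = 1000.48 mGal
Free-air anomaly = 978799.90 − 979532.97 + (1000.48) = 267.41 mGal
Bouguer slab correction = 0.04193 × 2.41 × 3242.0 = 327.61 mGal
Simple Bouguer anomaly = 267.41 − (327.61) = -60.20 mGal

-60.2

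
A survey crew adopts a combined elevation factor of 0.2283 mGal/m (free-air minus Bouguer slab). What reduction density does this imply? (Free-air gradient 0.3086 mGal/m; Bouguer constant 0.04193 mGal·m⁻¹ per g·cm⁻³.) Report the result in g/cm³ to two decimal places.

0.2283 = 0.3086 − 0.04193 × ρ
ρ = (0.3086 − 0.2283) / 0.04193 = 1.92 g/cm³

1.92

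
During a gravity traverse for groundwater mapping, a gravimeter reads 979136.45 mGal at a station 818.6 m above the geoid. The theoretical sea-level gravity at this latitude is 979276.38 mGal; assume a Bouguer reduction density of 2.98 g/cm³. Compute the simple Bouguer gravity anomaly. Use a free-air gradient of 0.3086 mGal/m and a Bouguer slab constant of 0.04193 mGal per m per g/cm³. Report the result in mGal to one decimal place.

10.4

Free-air correction = 0.3086 × 818.6 = 252.62 mGal
Free-air anomaly = 979136.45 − 979276.38 + (252.62) = 112.69 mGal
Bouguer slab correction = 0.04193 × 2.98 × 818.6 = 102.29 mGal
Simple Bouguer anomaly = 112.69 − (102.29) = 10.40 mGal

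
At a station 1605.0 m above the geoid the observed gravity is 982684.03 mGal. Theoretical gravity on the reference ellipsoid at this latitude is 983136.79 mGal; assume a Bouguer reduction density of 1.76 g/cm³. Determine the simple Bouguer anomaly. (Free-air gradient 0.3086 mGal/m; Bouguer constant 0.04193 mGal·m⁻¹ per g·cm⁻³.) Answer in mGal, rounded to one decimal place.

-75.9

Free-air correction = 0.3086 × 1605.0 = 495.30 mGal
Free-air anomaly = 982684.03 − 983136.79 + (495.30) = 42.54 mGal
Bouguer slab correction = 0.04193 × 1.76 × 1605.0 = 118.44 mGal
Simple Bouguer anomaly = 42.54 − (118.44) = -75.90 mGal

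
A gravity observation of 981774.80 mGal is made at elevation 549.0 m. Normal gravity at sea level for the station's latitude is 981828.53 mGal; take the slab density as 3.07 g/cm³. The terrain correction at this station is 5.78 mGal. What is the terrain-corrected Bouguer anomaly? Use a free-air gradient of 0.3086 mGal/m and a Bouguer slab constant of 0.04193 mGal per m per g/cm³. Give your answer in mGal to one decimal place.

Free-air correction = 0.3086 × 549.0 = 169.42 mGal
Free-air anomaly = 981774.80 − 981828.53 + (169.42) = 115.69 mGal
Bouguer slab correction = 0.04193 × 3.07 × 549.0 = 70.67 mGal
Simple Bouguer anomaly = 115.69 − (70.67) = 45.02 mGal
Complete Bouguer anomaly = 45.02 + 5.78 = 50.80 mGal

50.8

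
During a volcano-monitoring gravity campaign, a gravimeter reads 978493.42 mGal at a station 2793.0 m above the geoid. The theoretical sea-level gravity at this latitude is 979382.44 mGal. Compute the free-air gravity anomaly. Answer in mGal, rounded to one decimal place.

Free-air correction = 0.3086 × 2793.0 = 861.92 mGal
Free-air anomaly = 978493.42 − 979382.44 + (861.92) = -27.10 mGal

-27.1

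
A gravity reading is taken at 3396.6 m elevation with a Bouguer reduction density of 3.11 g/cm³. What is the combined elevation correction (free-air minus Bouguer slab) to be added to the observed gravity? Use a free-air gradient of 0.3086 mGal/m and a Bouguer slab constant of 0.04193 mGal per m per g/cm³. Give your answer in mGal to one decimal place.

Combined gradient = 0.3086 − 0.04193 × 3.11 = 0.1781977 mGal/m
Combined elevation correction = 0.1781977 × 3396.6 = 605.3 mGal

605.3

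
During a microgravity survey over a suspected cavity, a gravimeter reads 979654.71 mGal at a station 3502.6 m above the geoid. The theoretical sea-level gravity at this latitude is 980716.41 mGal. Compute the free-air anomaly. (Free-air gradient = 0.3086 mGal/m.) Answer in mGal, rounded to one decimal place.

19.2

Free-air correction = 0.3086 × 3502.6 = 1080.90 mGal
Free-air anomaly = 979654.71 − 980716.41 + (1080.90) = 19.20 mGal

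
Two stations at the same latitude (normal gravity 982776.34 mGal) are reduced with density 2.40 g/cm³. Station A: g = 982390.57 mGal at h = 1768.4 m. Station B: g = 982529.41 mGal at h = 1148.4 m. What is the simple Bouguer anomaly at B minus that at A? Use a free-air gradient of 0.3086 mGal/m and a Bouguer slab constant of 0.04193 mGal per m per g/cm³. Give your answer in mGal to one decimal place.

9.9

Δg_SB(A) = 982390.57 − 982776.34 + 0.3086×1768.4 − 0.04193×2.40×1768.4 = -18.00 mGal
Δg_SB(B) = 982529.41 − 982776.34 + 0.3086×1148.4 − 0.04193×2.40×1148.4 = -8.10 mGal
Difference = -8.10 − (-18.00) = 9.90 mGal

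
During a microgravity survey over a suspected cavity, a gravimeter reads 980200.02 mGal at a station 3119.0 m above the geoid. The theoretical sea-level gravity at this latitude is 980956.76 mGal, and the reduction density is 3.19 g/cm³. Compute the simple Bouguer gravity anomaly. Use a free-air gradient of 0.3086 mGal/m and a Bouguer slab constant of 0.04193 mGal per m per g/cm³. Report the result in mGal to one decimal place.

-211.4

Free-air correction = 0.3086 × 3119.0 = 962.52 mGal
Free-air anomaly = 980200.02 − 980956.76 + (962.52) = 205.78 mGal
Bouguer slab correction = 0.04193 × 3.19 × 3119.0 = 417.19 mGal
Simple Bouguer anomaly = 205.78 − (417.19) = -211.41 mGal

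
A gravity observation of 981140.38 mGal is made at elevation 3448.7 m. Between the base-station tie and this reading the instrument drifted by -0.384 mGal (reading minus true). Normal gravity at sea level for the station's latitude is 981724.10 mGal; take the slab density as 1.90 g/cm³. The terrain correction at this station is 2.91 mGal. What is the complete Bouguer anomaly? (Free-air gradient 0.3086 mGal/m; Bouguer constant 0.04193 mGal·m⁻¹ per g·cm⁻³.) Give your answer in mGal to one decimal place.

209.1

Drift-corrected reading = 981140.38 − (-0.384) = 981140.764 mGal
Free-air correction = 0.3086 × 3448.7 = 1064.27 mGal
Free-air anomaly = 981140.764 − 981724.10 + (1064.27) = 480.934 mGal
Bouguer slab correction = 0.04193 × 1.90 × 3448.7 = 274.75 mGal
Simple Bouguer anomaly = 480.934 − (274.75) = 206.184 mGal
Complete Bouguer anomaly = 206.184 + 2.91 = 209.094 mGal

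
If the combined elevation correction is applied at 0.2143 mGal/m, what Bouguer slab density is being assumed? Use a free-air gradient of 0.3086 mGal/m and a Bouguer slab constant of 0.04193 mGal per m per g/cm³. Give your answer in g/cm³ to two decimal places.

2.25

0.2143 = 0.3086 − 0.04193 × ρ
ρ = (0.3086 − 0.2143) / 0.04193 = 2.25 g/cm³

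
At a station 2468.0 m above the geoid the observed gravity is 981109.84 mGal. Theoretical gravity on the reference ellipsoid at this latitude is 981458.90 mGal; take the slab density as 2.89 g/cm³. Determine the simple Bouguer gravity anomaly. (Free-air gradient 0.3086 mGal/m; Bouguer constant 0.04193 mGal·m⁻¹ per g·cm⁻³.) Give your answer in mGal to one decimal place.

113.5

Free-air correction = 0.3086 × 2468.0 = 761.62 mGal
Free-air anomaly = 981109.84 − 981458.90 + (761.62) = 412.56 mGal
Bouguer slab correction = 0.04193 × 2.89 × 2468.0 = 299.07 mGal
Simple Bouguer anomaly = 412.56 − (299.07) = 113.49 mGal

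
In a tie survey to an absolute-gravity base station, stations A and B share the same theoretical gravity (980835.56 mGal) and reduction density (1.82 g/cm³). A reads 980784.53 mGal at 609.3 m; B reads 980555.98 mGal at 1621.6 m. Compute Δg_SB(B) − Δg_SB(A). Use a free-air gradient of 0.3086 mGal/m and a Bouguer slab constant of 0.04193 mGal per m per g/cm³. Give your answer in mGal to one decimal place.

6.6

Δg_SB(A) = 980784.53 − 980835.56 + 0.3086×609.3 − 0.04193×1.82×609.3 = 90.50 mGal
Δg_SB(B) = 980555.98 − 980835.56 + 0.3086×1621.6 − 0.04193×1.82×1621.6 = 97.10 mGal
Difference = 97.10 − (90.50) = 6.60 mGal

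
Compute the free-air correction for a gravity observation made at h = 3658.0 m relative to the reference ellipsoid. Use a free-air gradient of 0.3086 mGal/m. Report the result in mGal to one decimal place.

1128.9

Free-air correction = 0.3086 × 3658.0 = 1128.9 mGal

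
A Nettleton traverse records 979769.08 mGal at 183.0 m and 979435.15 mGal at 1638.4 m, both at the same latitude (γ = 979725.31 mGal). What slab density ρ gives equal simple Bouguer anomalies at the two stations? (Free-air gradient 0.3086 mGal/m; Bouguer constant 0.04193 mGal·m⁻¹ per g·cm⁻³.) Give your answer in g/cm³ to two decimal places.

1.89

Δg_obs = 979435.15 − 979769.08 = -333.93 mGal over Δh = 1638.4 − 183.0 = 1455.4 m
Equal Bouguer anomalies ⇒ Δg_obs + (0.3086 − 0.04193ρ)·Δh = 0
0.3086 − 0.04193ρ = −Δg_obs/Δh = 0.22944
ρ = (0.3086 − 0.22944) / 0.04193 = 1.89 g/cm³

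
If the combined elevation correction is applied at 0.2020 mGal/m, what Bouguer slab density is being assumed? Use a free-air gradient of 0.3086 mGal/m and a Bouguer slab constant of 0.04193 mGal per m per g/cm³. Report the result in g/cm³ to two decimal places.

2.54

0.2020 = 0.3086 − 0.04193 × ρ
ρ = (0.3086 − 0.2020) / 0.04193 = 2.54 g/cm³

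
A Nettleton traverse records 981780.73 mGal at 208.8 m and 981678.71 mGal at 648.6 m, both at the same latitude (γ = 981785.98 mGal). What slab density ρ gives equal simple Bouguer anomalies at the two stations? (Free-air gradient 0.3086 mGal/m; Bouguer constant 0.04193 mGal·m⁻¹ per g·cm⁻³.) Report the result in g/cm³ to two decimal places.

Δg_obs = 981678.71 − 981780.73 = -102.02 mGal over Δh = 648.6 − 208.8 = 439.8 m
Equal Bouguer anomalies ⇒ Δg_obs + (0.3086 − 0.04193ρ)·Δh = 0
0.3086 − 0.04193ρ = −Δg_obs/Δh = 0.23197
ρ = (0.3086 − 0.23197) / 0.04193 = 1.83 g/cm³

1.83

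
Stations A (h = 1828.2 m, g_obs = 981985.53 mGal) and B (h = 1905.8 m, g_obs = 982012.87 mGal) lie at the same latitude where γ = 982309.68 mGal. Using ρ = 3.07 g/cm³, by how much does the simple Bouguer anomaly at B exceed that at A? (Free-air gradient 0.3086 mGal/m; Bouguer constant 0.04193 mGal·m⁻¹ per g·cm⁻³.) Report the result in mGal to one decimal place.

41.3

Δg_SB(A) = 981985.53 − 982309.68 + 0.3086×1828.2 − 0.04193×3.07×1828.2 = 4.70 mGal
Δg_SB(B) = 982012.87 − 982309.68 + 0.3086×1905.8 − 0.04193×3.07×1905.8 = 46.00 mGal
Difference = 46.00 − (4.70) = 41.30 mGal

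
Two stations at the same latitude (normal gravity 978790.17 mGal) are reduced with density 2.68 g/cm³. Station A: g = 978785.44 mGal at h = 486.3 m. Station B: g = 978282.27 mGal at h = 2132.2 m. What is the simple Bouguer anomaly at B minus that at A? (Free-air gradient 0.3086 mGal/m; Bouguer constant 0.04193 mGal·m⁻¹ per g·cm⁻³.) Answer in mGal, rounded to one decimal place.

-180.2

Δg_SB(A) = 978785.44 − 978790.17 + 0.3086×486.3 − 0.04193×2.68×486.3 = 90.70 mGal
Δg_SB(B) = 978282.27 − 978790.17 + 0.3086×2132.2 − 0.04193×2.68×2132.2 = -89.50 mGal
Difference = -89.50 − (90.70) = -180.20 mGal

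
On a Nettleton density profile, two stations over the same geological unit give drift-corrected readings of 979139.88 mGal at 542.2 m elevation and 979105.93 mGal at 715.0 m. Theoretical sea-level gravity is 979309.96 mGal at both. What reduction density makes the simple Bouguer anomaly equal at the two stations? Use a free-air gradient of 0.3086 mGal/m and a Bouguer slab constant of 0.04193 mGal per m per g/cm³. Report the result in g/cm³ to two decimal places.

2.67

Δg_obs = 979105.93 − 979139.88 = -33.95 mGal over Δh = 715.0 − 542.2 = 172.8 m
Equal Bouguer anomalies ⇒ Δg_obs + (0.3086 − 0.04193ρ)·Δh = 0
0.3086 − 0.04193ρ = −Δg_obs/Δh = 0.19647
ρ = (0.3086 − 0.19647) / 0.04193 = 2.67 g/cm³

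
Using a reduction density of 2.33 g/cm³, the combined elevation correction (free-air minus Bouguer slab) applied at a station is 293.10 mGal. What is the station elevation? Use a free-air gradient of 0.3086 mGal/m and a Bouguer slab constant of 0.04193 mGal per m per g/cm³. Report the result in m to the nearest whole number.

Combined gradient = 0.3086 − 0.04193 × 2.33 = 0.2109031 mGal/m
h = 293.10 / 0.2109031 = 1389.74 m

1390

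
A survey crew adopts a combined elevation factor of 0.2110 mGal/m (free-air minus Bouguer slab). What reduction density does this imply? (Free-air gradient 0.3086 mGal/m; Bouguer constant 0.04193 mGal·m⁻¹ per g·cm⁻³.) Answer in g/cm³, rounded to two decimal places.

2.33

0.2110 = 0.3086 − 0.04193 × ρ
ρ = (0.3086 − 0.2110) / 0.04193 = 2.33 g/cm³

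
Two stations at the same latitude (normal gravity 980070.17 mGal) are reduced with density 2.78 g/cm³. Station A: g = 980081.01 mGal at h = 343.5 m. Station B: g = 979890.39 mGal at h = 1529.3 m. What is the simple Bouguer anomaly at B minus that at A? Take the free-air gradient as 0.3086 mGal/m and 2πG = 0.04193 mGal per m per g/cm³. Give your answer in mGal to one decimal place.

Δg_SB(A) = 980081.01 − 980070.17 + 0.3086×343.5 − 0.04193×2.78×343.5 = 76.80 mGal
Δg_SB(B) = 979890.39 − 980070.17 + 0.3086×1529.3 − 0.04193×2.78×1529.3 = 113.90 mGal
Difference = 113.90 − (76.80) = 37.10 mGal

37.1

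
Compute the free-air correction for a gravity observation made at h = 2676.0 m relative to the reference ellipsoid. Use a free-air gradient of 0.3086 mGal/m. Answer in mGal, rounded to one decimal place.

825.8

Free-air correction = 0.3086 × 2676.0 = 825.8 mGal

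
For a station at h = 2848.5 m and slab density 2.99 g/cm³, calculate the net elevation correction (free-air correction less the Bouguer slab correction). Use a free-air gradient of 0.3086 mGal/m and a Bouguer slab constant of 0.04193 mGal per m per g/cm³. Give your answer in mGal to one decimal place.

521.9

Combined gradient = 0.3086 − 0.04193 × 2.99 = 0.1832293 mGal/m
Combined elevation correction = 0.1832293 × 2848.5 = 521.9 mGal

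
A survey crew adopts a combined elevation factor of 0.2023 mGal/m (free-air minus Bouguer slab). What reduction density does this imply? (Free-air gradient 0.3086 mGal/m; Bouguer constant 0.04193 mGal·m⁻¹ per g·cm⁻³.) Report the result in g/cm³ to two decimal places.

0.2023 = 0.3086 − 0.04193 × ρ
ρ = (0.3086 − 0.2023) / 0.04193 = 2.54 g/cm³

2.54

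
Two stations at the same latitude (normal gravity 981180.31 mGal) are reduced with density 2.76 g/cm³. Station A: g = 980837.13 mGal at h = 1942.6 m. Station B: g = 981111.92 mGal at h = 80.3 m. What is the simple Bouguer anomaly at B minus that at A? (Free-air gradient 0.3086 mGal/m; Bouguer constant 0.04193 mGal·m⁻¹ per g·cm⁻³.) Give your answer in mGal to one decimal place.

-84.4

Δg_SB(A) = 980837.13 − 981180.31 + 0.3086×1942.6 − 0.04193×2.76×1942.6 = 31.50 mGal
Δg_SB(B) = 981111.92 − 981180.31 + 0.3086×80.3 − 0.04193×2.76×80.3 = -52.90 mGal
Difference = -52.90 − (31.50) = -84.40 mGal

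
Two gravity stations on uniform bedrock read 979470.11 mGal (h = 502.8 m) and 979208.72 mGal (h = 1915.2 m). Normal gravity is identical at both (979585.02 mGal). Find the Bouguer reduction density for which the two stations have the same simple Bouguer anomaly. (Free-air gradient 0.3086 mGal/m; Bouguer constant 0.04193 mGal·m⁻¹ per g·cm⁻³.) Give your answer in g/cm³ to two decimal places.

2.95

Δg_obs = 979208.72 − 979470.11 = -261.39 mGal over Δh = 1915.2 − 502.8 = 1412.4 m
Equal Bouguer anomalies ⇒ Δg_obs + (0.3086 − 0.04193ρ)·Δh = 0
0.3086 − 0.04193ρ = −Δg_obs/Δh = 0.18507
ρ = (0.3086 − 0.18507) / 0.04193 = 2.95 g/cm³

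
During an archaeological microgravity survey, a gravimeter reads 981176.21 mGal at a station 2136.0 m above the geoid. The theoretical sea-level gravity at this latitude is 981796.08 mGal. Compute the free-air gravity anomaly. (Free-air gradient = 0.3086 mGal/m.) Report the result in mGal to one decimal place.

Free-air correction = 0.3086 × 2136.0 = 659.17 mGal
Free-air anomaly = 981176.21 − 981796.08 + (659.17) = 39.30 mGal

39.3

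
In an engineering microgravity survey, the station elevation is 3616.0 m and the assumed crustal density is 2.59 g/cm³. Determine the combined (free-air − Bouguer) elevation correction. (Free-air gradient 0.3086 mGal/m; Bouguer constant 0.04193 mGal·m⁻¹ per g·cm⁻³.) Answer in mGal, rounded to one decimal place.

Combined gradient = 0.3086 − 0.04193 × 2.59 = 0.2000013 mGal/m
Combined elevation correction = 0.2000013 × 3616.0 = 723.2 mGal

723.2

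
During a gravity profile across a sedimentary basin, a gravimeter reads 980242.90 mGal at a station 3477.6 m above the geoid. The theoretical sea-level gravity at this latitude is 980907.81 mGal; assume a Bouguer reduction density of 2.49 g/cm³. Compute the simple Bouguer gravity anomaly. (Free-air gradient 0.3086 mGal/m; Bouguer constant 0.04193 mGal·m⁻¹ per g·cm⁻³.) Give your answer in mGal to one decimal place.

45.2

Free-air correction = 0.3086 × 3477.6 = 1073.19 mGal
Free-air anomaly = 980242.90 − 980907.81 + (1073.19) = 408.28 mGal
Bouguer slab correction = 0.04193 × 2.49 × 3477.6 = 363.08 mGal
Simple Bouguer anomaly = 408.28 − (363.08) = 45.20 mGal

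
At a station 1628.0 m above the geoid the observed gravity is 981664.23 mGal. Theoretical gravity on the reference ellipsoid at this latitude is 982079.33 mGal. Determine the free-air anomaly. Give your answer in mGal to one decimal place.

Free-air correction = 0.3086 × 1628.0 = 502.40 mGal
Free-air anomaly = 981664.23 − 982079.33 + (502.40) = 87.30 mGal

87.3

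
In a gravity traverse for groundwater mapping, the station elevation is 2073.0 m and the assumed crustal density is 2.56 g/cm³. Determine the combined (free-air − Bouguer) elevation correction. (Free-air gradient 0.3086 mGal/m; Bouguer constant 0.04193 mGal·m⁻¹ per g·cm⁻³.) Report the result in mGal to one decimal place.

Combined gradient = 0.3086 − 0.04193 × 2.56 = 0.2012592 mGal/m
Combined elevation correction = 0.2012592 × 2073.0 = 417.2 mGal

417.2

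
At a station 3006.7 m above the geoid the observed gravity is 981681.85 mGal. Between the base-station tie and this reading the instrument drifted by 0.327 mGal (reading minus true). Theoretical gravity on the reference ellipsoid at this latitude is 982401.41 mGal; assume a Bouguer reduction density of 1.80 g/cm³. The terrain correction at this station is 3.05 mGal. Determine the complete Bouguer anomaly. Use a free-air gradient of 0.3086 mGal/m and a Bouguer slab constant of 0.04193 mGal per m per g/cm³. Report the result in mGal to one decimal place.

-15.9

Drift-corrected reading = 981681.85 − (0.327) = 981681.523 mGal
Free-air correction = 0.3086 × 3006.7 = 927.87 mGal
Free-air anomaly = 981681.523 − 982401.41 + (927.87) = 207.983 mGal
Bouguer slab correction = 0.04193 × 1.80 × 3006.7 = 226.93 mGal
Simple Bouguer anomaly = 207.983 − (226.93) = -18.947 mGal
Complete Bouguer anomaly = -18.947 + 3.05 = -15.897 mGal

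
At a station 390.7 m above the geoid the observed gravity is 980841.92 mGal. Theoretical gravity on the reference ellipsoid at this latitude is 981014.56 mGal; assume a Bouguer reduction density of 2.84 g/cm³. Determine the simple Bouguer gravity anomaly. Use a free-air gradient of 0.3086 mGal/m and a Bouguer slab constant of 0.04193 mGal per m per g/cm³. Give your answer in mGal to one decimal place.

Free-air correction = 0.3086 × 390.7 = 120.57 mGal
Free-air anomaly = 980841.92 − 981014.56 + (120.57) = -52.07 mGal
Bouguer slab correction = 0.04193 × 2.84 × 390.7 = 46.53 mGal
Simple Bouguer anomaly = -52.07 − (46.53) = -98.60 mGal

-98.6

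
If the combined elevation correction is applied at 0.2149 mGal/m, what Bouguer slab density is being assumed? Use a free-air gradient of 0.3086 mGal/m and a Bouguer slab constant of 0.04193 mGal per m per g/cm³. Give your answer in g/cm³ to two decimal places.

2.23

0.2149 = 0.3086 − 0.04193 × ρ
ρ = (0.3086 − 0.2149) / 0.04193 = 2.23 g/cm³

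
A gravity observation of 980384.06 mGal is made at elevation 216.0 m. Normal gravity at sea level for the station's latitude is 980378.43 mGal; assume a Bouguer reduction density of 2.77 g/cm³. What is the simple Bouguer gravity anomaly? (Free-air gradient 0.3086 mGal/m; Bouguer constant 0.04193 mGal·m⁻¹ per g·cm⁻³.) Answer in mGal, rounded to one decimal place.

Free-air correction = 0.3086 × 216.0 = 66.66 mGal
Free-air anomaly = 980384.06 − 980378.43 + (66.66) = 72.29 mGal
Bouguer slab correction = 0.04193 × 2.77 × 216.0 = 25.09 mGal
Simple Bouguer anomaly = 72.29 − (25.09) = 47.20 mGal

47.2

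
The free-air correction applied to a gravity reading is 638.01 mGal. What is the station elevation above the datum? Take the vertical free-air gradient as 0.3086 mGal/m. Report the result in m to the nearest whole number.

2067

h = 638.01 / 0.3086 = 2067.43 m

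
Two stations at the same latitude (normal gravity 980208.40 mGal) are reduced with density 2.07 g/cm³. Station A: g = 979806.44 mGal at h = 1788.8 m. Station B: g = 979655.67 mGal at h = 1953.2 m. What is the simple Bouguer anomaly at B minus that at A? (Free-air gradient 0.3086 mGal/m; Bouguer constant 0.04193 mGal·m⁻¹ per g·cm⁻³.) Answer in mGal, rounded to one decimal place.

-114.3

Δg_SB(A) = 979806.44 − 980208.40 + 0.3086×1788.8 − 0.04193×2.07×1788.8 = -5.20 mGal
Δg_SB(B) = 979655.67 − 980208.40 + 0.3086×1953.2 − 0.04193×2.07×1953.2 = -119.50 mGal
Difference = -119.50 − (-5.20) = -114.30 mGal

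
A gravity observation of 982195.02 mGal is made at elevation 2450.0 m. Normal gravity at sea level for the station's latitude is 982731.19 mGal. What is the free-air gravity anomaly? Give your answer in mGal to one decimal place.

219.9

Free-air correction = 0.3086 × 2450.0 = 756.07 mGal
Free-air anomaly = 982195.02 − 982731.19 + (756.07) = 219.90 mGal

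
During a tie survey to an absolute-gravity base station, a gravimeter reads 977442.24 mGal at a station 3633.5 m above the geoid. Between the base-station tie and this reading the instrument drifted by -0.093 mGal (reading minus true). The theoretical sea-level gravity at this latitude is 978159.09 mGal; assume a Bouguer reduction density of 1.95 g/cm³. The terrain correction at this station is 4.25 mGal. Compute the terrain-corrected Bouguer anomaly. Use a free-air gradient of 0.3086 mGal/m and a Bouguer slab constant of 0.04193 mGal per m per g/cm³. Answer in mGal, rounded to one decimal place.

Drift-corrected reading = 977442.24 − (-0.093) = 977442.333 mGal
Free-air correction = 0.3086 × 3633.5 = 1121.30 mGal
Free-air anomaly = 977442.333 − 978159.09 + (1121.30) = 404.543 mGal
Bouguer slab correction = 0.04193 × 1.95 × 3633.5 = 297.09 mGal
Simple Bouguer anomaly = 404.543 − (297.09) = 107.453 mGal
Complete Bouguer anomaly = 107.453 + 4.25 = 111.703 mGal

111.7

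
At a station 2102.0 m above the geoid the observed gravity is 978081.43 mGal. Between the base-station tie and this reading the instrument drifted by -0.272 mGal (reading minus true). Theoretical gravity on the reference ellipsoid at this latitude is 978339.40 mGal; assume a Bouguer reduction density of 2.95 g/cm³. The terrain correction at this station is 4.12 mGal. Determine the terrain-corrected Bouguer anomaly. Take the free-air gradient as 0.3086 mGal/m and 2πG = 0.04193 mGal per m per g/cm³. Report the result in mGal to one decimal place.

135.1

Drift-corrected reading = 978081.43 − (-0.272) = 978081.702 mGal
Free-air correction = 0.3086 × 2102.0 = 648.68 mGal
Free-air anomaly = 978081.702 − 978339.40 + (648.68) = 390.982 mGal
Bouguer slab correction = 0.04193 × 2.95 × 2102.0 = 260.00 mGal
Simple Bouguer anomaly = 390.982 − (260.00) = 130.982 mGal
Complete Bouguer anomaly = 130.982 + 4.12 = 135.102 mGal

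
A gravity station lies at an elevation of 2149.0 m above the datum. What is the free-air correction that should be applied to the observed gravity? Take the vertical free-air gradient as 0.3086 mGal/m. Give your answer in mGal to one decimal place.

Free-air correction = 0.3086 × 2149.0 = 663.2 mGal

663.2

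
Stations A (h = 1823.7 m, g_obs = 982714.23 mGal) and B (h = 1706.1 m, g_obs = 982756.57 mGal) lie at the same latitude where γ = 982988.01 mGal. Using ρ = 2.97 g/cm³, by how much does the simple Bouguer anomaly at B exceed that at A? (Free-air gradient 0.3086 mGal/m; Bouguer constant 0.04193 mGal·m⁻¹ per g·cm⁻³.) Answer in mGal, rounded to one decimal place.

Δg_SB(A) = 982714.23 − 982988.01 + 0.3086×1823.7 − 0.04193×2.97×1823.7 = 61.90 mGal
Δg_SB(B) = 982756.57 − 982988.01 + 0.3086×1706.1 − 0.04193×2.97×1706.1 = 82.60 mGal
Difference = 82.60 − (61.90) = 20.70 mGal

20.7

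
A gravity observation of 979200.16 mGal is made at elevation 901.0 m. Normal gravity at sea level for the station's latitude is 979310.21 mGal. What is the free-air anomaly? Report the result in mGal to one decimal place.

Free-air correction = 0.3086 × 901.0 = 278.05 mGal
Free-air anomaly = 979200.16 − 979310.21 + (278.05) = 168.00 mGal

168.0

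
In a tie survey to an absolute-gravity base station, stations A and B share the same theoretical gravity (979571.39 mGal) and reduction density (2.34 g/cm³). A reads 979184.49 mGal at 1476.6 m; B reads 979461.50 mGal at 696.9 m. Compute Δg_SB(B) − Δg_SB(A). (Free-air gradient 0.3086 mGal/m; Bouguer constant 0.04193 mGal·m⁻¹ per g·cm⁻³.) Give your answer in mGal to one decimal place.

112.9

Δg_SB(A) = 979184.49 − 979571.39 + 0.3086×1476.6 − 0.04193×2.34×1476.6 = -76.10 mGal
Δg_SB(B) = 979461.50 − 979571.39 + 0.3086×696.9 − 0.04193×2.34×696.9 = 36.80 mGal
Difference = 36.80 − (-76.10) = 112.90 mGal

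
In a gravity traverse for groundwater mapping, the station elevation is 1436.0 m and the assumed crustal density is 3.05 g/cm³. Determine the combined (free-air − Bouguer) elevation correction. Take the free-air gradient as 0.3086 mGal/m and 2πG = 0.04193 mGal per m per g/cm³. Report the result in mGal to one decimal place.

259.5

Combined gradient = 0.3086 − 0.04193 × 3.05 = 0.1807135 mGal/m
Combined elevation correction = 0.1807135 × 1436.0 = 259.5 mGal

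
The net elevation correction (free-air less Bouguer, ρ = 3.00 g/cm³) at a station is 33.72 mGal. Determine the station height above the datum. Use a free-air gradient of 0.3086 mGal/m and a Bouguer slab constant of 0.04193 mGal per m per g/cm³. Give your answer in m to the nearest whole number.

184

Combined gradient = 0.3086 − 0.04193 × 3.00 = 0.1828100 mGal/m
h = 33.72 / 0.1828100 = 184.45 m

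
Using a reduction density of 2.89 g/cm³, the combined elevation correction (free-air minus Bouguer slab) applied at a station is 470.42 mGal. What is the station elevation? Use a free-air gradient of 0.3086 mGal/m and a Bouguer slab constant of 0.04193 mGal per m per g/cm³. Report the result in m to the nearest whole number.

2510

Combined gradient = 0.3086 − 0.04193 × 2.89 = 0.1874223 mGal/m
h = 470.42 / 0.1874223 = 2509.95 m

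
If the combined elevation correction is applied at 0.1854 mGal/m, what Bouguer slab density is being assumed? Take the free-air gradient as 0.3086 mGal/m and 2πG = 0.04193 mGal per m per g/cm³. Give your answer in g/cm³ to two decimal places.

2.94

0.1854 = 0.3086 − 0.04193 × ρ
ρ = (0.3086 − 0.1854) / 0.04193 = 2.94 g/cm³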